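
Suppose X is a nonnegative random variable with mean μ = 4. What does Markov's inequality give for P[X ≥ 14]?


μ = E[X] = 4, a = 14.
Markov: P[X ≥ 14] ≤ μ/a = (4)/14 = 2/7.
Numerically: ≈ 0.2857.
(Since a = 14 > μ = 4.0000, the bound 2/7 is < 1 and informative.)

P[X ≥ 14] ≤ 2/7 ≈ 0.2857.


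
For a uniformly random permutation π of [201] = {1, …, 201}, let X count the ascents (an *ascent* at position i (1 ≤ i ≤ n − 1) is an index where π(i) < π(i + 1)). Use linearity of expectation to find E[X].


Write X = Σ X_I over i = 1, …, 200, with X_I the indicator of one ascent.
There are 200 indicators.
For each fixed i, the pair (π(i), π(i+1)) is a uniformly random ordered pair of distinct values from {1, …, 201}; by symmetry P[π(i) < π(i+1)] = 1/2.
By linearity: E[X] = 200 · (1/2) = (201 − 1) · (1/2) = 100 ≈ 100.000.

E[X] = 100 = 100.000.


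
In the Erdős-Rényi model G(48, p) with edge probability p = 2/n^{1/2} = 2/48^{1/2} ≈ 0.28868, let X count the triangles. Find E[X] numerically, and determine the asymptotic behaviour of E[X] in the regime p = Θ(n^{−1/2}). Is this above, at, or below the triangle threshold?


Number of potential triangles: C(48, 3) = 17296.
Each occurs with probability p³ ≈ (0.28868)³ ≈ 2.4056261e-02.
By linearity: E[X] = C(48, 3)·p³ ≈ 17296 · 2.4056261e-02 ≈ 416.07709.
Since α = 1/2 < 1, p = c/n^{1/2} ≫ 1/n is above the triangle threshold p ~ 1/n. Asymptotically E[X] ~ (c³/6)·n^{3(1−α)} = (2³/6)·n^{1.5} → ∞; triangles are abundant w.h.p.

E[X] ≈ 416.07709; in regime p = Θ(1/n^{1/2}) E[X] diverges (above the triangle threshold p ~ 1/n).


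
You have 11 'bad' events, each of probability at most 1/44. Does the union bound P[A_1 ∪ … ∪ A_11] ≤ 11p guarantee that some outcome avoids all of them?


Union bound: P[∪_{i=1}^{11} A_i] ≤ Σ_i P[A_i] ≤ 11·p = 11·(1/44) = 1/4.
Numerically: 1/4 ≈ 0.250.
Is 1/4 < 1? YES.
Since P[∪ A_i] ≤ 1/4 < 1, the complement has P[∩ A_i^c] ≥ 1 − 1/4 = 3/4 > 0, so some outcome avoids every A_i.

11·p = 1/4 ≈ 0.250; existence CERTIFIED by the union bound.


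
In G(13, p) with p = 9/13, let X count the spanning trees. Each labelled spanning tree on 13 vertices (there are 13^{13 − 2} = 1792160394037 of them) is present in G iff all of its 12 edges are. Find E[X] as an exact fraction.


K_13 has 13^{13 − 2} = 1792160394037 labelled spanning trees.
For each such spanning tree H, let X_H = 1 if all 12 edges of H are present in G. Then P[X_H = 1] = p^{12} = (9/13)^{12} = 282429536481/23298085122481.
Summing the indicators: E[X] = Σ_H E[X_H] = 1792160394037 · p^{12} = 1792160394037 · 282429536481/23298085122481 = 282429536481/13.
Numerically: E[X] ≈ 2.1725e+10.

E[X] = 1792160394037 · (9/13)^{12} = 282429536481/13 ≈ 2.1725e+10.


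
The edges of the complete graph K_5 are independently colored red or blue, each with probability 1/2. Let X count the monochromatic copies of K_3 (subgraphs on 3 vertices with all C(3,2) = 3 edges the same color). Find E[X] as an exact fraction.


Let X = Σ_S X_S over the C(5, 3) = 10 subsets S of size 3, where X_S = 1 if the K_3 on S is monochromatic.
For a fixed S, the K_3 on S has C(3, 2) = 3 edges. P[all 3 edges red] = (1/2)^3, and likewise for blue, so P[monochromatic] = 2·(1/2)^3 = 2^{1 − 3} = 1/4.
By linearity: E[X] = C(5, 3) · 2^{1 − 3} = 10 · 1/4 = 5/2.
Numerically: E[X] ≈ 2.50000.

E[X] = C(5,3)·2^(1−C(3,2)) = 5/2 ≈ 2.50000.


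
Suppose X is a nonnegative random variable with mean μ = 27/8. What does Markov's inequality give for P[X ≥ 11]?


μ = E[X] = 27/8, a = 11.
Markov: P[X ≥ 11] ≤ μ/a = (27/8)/11 = 27/88.
Numerically: ≈ 0.306818.
(Since a = 11 > μ = 3.375000, the bound 27/88 is < 1 and informative.)

P[X ≥ 11] ≤ 27/88 ≈ 0.306818.


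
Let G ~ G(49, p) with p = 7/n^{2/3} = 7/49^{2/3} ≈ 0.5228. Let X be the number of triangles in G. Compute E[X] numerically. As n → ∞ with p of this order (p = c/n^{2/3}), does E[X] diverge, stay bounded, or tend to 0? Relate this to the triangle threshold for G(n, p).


Number of potential triangles: C(49, 3) = 18424.
Each occurs with probability p³ ≈ (0.5228)³ ≈ 1.428571e-01.
By linearity: E[X] = C(49, 3)·p³ ≈ 18424 · 1.428571e-01 ≈ 2632.0000.
Since α = 2/3 < 1, p = c/n^{2/3} ≫ 1/n is above the triangle threshold p ~ 1/n. Asymptotically E[X] ~ (c³/6)·n^{3(1−α)} = (7³/6)·n^{1} → ∞; triangles are abundant w.h.p.

E[X] ≈ 2632.0000; in regime p = Θ(1/n^{2/3}) E[X] diverges (above the triangle threshold p ~ 1/n).


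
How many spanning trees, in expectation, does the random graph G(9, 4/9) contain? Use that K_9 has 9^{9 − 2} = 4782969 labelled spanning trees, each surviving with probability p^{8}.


K_9 has 9^{9 − 2} = 4782969 labelled spanning trees.
For each such spanning tree H, let X_H = 1 if all 8 edges of H are present in G. Then P[X_H = 1] = p^{8} = (4/9)^{8} = 65536/43046721.
Summing the indicators: E[X] = Σ_H E[X_H] = 4782969 · p^{8} = 4782969 · 65536/43046721 = 65536/9.
Numerically: E[X] ≈ 7281.78.

E[X] = 4782969 · (4/9)^{8} = 65536/9 ≈ 7281.78.


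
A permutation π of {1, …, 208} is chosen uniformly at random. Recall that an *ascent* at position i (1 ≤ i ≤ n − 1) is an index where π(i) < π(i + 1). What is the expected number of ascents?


Write X = Σ X_I over i = 1, …, 207, with X_I the indicator of one ascent.
There are 207 indicators.
For each fixed i, the pair (π(i), π(i+1)) is a uniformly random ordered pair of distinct values from {1, …, 208}; by symmetry P[π(i) < π(i+1)] = 1/2.
By linearity: E[X] = 207 · (1/2) = (208 − 1) · (1/2) = 207/2 ≈ 103.500000.

E[X] = 207/2 = 103.500000.


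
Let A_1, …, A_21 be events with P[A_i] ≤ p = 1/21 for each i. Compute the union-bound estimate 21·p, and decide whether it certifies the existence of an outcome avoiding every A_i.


Union bound: P[∪_{i=1}^{21} A_i] ≤ Σ_i P[A_i] ≤ 21·p = 21·(1/21) = 1.
Numerically: 1 ≈ 1.0000000.
Is 1 < 1? NO.
Since the bound 1 is ≥ 1, the union bound is uninformative here; it does NOT by itself certify existence.

21·p = 1 ≈ 1.0000000; existence NOT certified by the union bound.


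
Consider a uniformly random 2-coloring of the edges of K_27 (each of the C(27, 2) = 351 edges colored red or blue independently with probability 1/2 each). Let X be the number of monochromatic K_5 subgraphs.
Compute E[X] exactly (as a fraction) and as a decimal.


Let X = Σ_S X_S over the C(27, 5) = 80730 subsets S of size 5, where X_S = 1 if the K_5 on S is monochromatic.
For a fixed S, the K_5 on S has C(5, 2) = 10 edges. P[all 10 edges red] = (1/2)^10, and likewise for blue, so P[monochromatic] = 2·(1/2)^10 = 2^{1 − 10} = 1/512.
Summing: E[X] = C(27, 5) · 2^{1 − 10} = 80730 · 1/512 = 40365/256.
Numerically: E[X] ≈ 157.6758.

E[X] = C(27,5)·2^(1−C(5,2)) = 40365/256 ≈ 157.6758.


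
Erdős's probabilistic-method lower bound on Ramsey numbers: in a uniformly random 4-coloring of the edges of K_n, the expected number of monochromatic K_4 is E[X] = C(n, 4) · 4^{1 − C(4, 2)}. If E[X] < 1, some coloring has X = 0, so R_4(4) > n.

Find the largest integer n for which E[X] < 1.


We need C(n, 4) · 4^{1 − 6} < 1, i.e. C(n, 4) < 4^{6 − 1} = 1024.
Check values of n near the boundary:
  n = 13: C(13, 4) = 715; 715 < 1024? YES
  n = 14: C(14, 4) = 1001; 1001 < 1024? YES
  n = 15: C(15, 4) = 1365; 1365 < 1024? NO
The largest n with C(n, 4) < 1024 is n = 14 (where E[X] = 1001/1024 ≈ 0.9775). Hence R_4(4) > 14, i.e. R_4(4) ≥ 15.

Largest n = 14; hence R_4(4) > 14.


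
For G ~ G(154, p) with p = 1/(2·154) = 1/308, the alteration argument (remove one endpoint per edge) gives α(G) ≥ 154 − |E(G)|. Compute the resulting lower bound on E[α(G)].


E[|E(G)|] = C(154, 2)·p = 11781 · (1/308) = 153/4.
E[α(G)] ≥ n − E[|E(G)|] = 154 − 153/4 = 463/4.
Numerically: ≈ 115.7500.
(This is only a lower bound; the true E[α(G)] may be larger.)

E[α(G)] ≥ 463/4 ≈ 115.7500.


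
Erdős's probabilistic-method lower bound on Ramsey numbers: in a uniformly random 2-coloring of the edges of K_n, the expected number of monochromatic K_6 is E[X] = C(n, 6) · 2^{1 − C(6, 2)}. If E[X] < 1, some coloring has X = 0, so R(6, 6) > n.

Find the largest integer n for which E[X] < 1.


We need C(n, 6) · 2^{1 − 15} < 1, i.e. C(n, 6) < 2^{15 − 1} = 16384.
Check values of n near the boundary:
  n = 12: C(12, 6) = 924; 924 < 16384? YES
  n = 13: C(13, 6) = 1716; 1716 < 16384? YES
  n = 14: C(14, 6) = 3003; 3003 < 16384? YES
  n = 15: C(15, 6) = 5005; 5005 < 16384? YES
  n = 16: C(16, 6) = 8008; 8008 < 16384? YES
  n = 17: C(17, 6) = 12376; 12376 < 16384? YES
  n = 18: C(18, 6) = 18564; 18564 < 16384? NO
  n = 19: C(19, 6) = 27132; 27132 < 16384? NO
  n = 20: C(20, 6) = 38760; 38760 < 16384? NO
The largest n with C(n, 6) < 16384 is n = 17 (where E[X] = 1547/2048 ≈ 0.755371). Hence R(6, 6) > 17, i.e. R(6, 6) ≥ 18.

Largest n = 17; hence R(6, 6) > 17.


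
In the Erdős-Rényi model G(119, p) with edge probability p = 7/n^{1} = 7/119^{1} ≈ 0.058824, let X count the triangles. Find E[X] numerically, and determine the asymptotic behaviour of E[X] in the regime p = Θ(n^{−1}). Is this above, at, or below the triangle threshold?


Number of potential triangles: C(119, 3) = 273819.
Each occurs with probability p³ ≈ (0.058824)³ ≈ 2.0354162e-04.
By linearity: E[X] = C(119, 3)·p³ ≈ 273819 · 2.0354162e-04 ≈ 55.73356.
Here α = 1, so p = 7/n is exactly at the triangle threshold p ~ 1/n. Asymptotically E[X] → c³/6 = 7³/6 = 343/6 ≈ 57.16667, a bounded constant. In this regime the triangle count is asymptotically Poisson(c³/6).

E[X] ≈ 55.73356; in regime p = Θ(1/n^{1}) E[X] stays bounded (at the triangle threshold p ~ 1/n).


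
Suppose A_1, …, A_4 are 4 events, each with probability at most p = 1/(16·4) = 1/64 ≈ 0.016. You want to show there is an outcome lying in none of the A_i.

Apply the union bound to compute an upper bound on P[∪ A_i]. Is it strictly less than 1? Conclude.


Union bound: P[∪_{i=1}^{4} A_i] ≤ Σ_i P[A_i] ≤ 4·p = 4·(1/64) = 1/16.
Numerically: 1/16 ≈ 0.062.
Is 1/16 < 1? YES.
Since P[∪ A_i] ≤ 1/16 < 1, the complement has P[∩ A_i^c] ≥ 1 − 1/16 = 15/16 > 0, so some outcome avoids every A_i.

4·p = 1/16 ≈ 0.062; existence CERTIFIED by the union bound.


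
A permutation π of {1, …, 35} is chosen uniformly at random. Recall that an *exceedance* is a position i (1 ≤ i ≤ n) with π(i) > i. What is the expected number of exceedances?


Write X = Σ_{i=1}^{35} X_i, where X_i = 1_{π(i) > i}.
For each fixed i, π(i) is uniform over {1, …, 35} (marginal of a uniform permutation), so P[π(i) > i] = (n − i)/n. Summing: Σ_{i=1}^{35} (n − i)/n = (0 + 1 + … + 34)/35 = 35(35 − 1)/(2·35) = (35 − 1)/2.
Hence E[X] = Σ_{i=1}^{35} (35 − i)/35 = 17 ≈ 17.0000.

E[X] = 17 = 17.0000.


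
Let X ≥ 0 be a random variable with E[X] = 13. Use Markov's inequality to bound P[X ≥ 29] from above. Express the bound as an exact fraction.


μ = E[X] = 13, a = 29.
Markov: P[X ≥ 29] ≤ μ/a = (13)/29 = 13/29.
Numerically: ≈ 0.4483.
(Since a = 29 > μ = 13.0000, the bound 13/29 is < 1 and informative.)

P[X ≥ 29] ≤ 13/29 ≈ 0.4483.


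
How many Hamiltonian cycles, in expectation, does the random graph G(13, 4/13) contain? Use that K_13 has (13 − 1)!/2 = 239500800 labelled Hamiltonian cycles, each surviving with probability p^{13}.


K_13 has (13 − 1)!/2 = 239500800 labelled Hamiltonian cycles.
For each such Hamiltonian cycle H, let X_H = 1 if all 13 edges of H are present in G. Then P[X_H = 1] = p^{13} = (4/13)^{13} = 67108864/302875106592253.
Summing the indicators: E[X] = Σ_H E[X_H] = 239500800 · p^{13} = 239500800 · 67108864/302875106592253 = 16072626615091200/302875106592253.
Numerically: E[X] ≈ 53.0668.

E[X] = 239500800 · (4/13)^{13} = 16072626615091200/302875106592253 ≈ 53.0668.


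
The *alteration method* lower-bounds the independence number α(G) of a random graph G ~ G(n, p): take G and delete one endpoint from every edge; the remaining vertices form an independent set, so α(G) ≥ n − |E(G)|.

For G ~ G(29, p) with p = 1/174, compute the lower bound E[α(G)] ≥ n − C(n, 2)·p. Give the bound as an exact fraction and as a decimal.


E[|E(G)|] = C(29, 2)·p = 406 · (1/174) = 7/3.
E[α(G)] ≥ n − E[|E(G)|] = 29 − 7/3 = 80/3.
Numerically: ≈ 26.666667.
(This is only a lower bound; the true E[α(G)] may be larger.)

E[α(G)] ≥ 80/3 ≈ 26.666667.


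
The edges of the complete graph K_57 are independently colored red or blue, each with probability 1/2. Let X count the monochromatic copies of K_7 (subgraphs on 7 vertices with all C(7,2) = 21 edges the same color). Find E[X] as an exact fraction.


Let X = Σ_S X_S over the C(57, 7) = 264385836 subsets S of size 7, where X_S = 1 if the K_7 on S is monochromatic.
For a fixed S, the K_7 on S has C(7, 2) = 21 edges. P[all 21 edges red] = (1/2)^21, and likewise for blue, so P[monochromatic] = 2·(1/2)^21 = 2^{1 − 21} = 1/1048576.
Summing: E[X] = C(57, 7) · 2^{1 − 21} = 264385836 · 1/1048576 = 66096459/262144.
Numerically: E[X] ≈ 252.1380.

E[X] = C(57,7)·2^(1−C(7,2)) = 66096459/262144 ≈ 252.1380.


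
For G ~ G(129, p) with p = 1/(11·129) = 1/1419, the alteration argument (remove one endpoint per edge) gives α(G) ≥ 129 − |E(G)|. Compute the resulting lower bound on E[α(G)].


E[|E(G)|] = C(129, 2)·p = 8256 · (1/1419) = 64/11.
E[α(G)] ≥ n − E[|E(G)|] = 129 − 64/11 = 1355/11.
Numerically: ≈ 123.182.
(This is only a lower bound; the true E[α(G)] may be larger.)

E[α(G)] ≥ 1355/11 ≈ 123.182.


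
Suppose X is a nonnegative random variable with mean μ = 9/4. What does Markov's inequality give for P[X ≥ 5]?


μ = E[X] = 9/4, a = 5.
Markov: P[X ≥ 5] ≤ μ/a = (9/4)/5 = 9/20.
Numerically: ≈ 0.450000.
(Since a = 5 > μ = 2.250000, the bound 9/20 is < 1 and informative.)

P[X ≥ 5] ≤ 9/20 ≈ 0.450000.


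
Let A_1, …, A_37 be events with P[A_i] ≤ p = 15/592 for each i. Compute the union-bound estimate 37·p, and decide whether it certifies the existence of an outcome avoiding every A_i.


Union bound: P[∪_{i=1}^{37} A_i] ≤ Σ_i P[A_i] ≤ 37·p = 37·(15/592) = 15/16.
Numerically: 15/16 ≈ 0.938.
Is 15/16 < 1? YES.
Since P[∪ A_i] ≤ 15/16 < 1, the complement has P[∩ A_i^c] ≥ 1 − 15/16 = 1/16 > 0, so some outcome avoids every A_i.

37·p = 15/16 ≈ 0.938; existence CERTIFIED by the union bound.


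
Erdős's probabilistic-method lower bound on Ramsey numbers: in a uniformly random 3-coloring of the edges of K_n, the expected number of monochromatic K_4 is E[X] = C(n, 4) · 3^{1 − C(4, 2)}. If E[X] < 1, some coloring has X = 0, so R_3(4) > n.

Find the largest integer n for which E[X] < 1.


We need C(n, 4) · 3^{1 − 6} < 1, i.e. C(n, 4) < 3^{6 − 1} = 243.
Check values of n near the boundary:
  n = 7: C(7, 4) = 35; 35 < 243? YES
  n = 8: C(8, 4) = 70; 70 < 243? YES
  n = 9: C(9, 4) = 126; 126 < 243? YES
  n = 10: C(10, 4) = 210; 210 < 243? YES
  n = 11: C(11, 4) = 330; 330 < 243? NO
  n = 12: C(12, 4) = 495; 495 < 243? NO
  n = 13: C(13, 4) = 715; 715 < 243? NO
The largest n with C(n, 4) < 243 is n = 10 (where E[X] = 70/81 ≈ 0.86420). Hence R_3(4) > 10, i.e. R_3(4) ≥ 11.

Largest n = 10; hence R_3(4) > 10.


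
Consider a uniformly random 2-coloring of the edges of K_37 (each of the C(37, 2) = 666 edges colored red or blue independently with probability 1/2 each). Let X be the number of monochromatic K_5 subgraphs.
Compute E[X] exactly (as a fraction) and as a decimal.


Let X = Σ_S X_S over the C(37, 5) = 435897 subsets S of size 5, where X_S = 1 if the K_5 on S is monochromatic.
For a fixed S, the K_5 on S has C(5, 2) = 10 edges. P[all 10 edges red] = (1/2)^10, and likewise for blue, so P[monochromatic] = 2·(1/2)^10 = 2^{1 − 10} = 1/512.
Summing: E[X] = C(37, 5) · 2^{1 − 10} = 435897 · 1/512 = 435897/512.
Numerically: E[X] ≈ 851.36133.

E[X] = C(37,5)·2^(1−C(5,2)) = 435897/512 ≈ 851.36133.


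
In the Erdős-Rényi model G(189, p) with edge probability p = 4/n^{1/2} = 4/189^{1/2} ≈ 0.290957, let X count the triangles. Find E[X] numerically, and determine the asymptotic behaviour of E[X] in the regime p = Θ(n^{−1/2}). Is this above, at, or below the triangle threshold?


Number of potential triangles: C(189, 3) = 1107414.
Each occurs with probability p³ ≈ (0.290957)³ ≈ 2.46312963e-02.
By linearity: E[X] = C(189, 3)·p³ ≈ 1107414 · 2.46312963e-02 ≈ 27277.042308.
Since α = 1/2 < 1, p = c/n^{1/2} ≫ 1/n is above the triangle threshold p ~ 1/n. Asymptotically E[X] ~ (c³/6)·n^{3(1−α)} = (4³/6)·n^{1.5} → ∞; triangles are abundant w.h.p.

E[X] ≈ 27277.042308; in regime p = Θ(1/n^{1/2}) E[X] diverges (above the triangle threshold p ~ 1/n).


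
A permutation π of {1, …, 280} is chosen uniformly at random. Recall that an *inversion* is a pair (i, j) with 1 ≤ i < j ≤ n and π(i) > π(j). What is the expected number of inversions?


Write X = Σ X_I over the C(280, 2) = 39060 pairs i < j, with X_I the indicator of one inversion.
There are 39060 indicators.
For each fixed pair i < j, the values π(i) and π(j) are two distinct elements of {1, …, 280} in uniformly random order; by symmetry P[π(i) > π(j)] = 1/2.
By linearity: E[X] = 39060 · (1/2) = C(280, 2) · (1/2) = 39060/2 = 19530 ≈ 19530.00000.

E[X] = 19530 = 19530.00000.


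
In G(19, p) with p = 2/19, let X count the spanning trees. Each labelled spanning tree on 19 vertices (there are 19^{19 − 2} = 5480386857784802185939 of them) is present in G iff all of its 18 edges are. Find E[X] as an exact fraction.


K_19 has 19^{19 − 2} = 5480386857784802185939 labelled spanning trees.
For each such spanning tree H, let X_H = 1 if all 18 edges of H are present in G. Then P[X_H = 1] = p^{18} = (2/19)^{18} = 262144/104127350297911241532841.
By linearity: E[X] = Σ_H E[X_H] = 5480386857784802185939 · p^{18} = 5480386857784802185939 · 262144/104127350297911241532841 = 262144/19.
Numerically: E[X] ≈ 1.38e+04.

E[X] = 5480386857784802185939 · (2/19)^{18} = 262144/19 ≈ 1.38e+04.


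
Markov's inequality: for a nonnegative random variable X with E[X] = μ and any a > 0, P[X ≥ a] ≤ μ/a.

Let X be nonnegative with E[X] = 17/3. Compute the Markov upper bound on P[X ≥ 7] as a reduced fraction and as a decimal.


μ = E[X] = 17/3, a = 7.
Markov: P[X ≥ 7] ≤ μ/a = (17/3)/7 = 17/21.
Numerically: ≈ 0.8095.
(Since a = 7 > μ = 5.6667, the bound 17/21 is < 1 and informative.)

P[X ≥ 7] ≤ 17/21 ≈ 0.8095.


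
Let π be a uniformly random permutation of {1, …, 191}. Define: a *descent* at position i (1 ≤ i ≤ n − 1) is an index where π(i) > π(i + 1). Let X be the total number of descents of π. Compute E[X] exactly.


Write X = Σ X_I over i = 1, …, 190, with X_I the indicator of one descent.
There are 190 indicators.
For each fixed i, the pair (π(i), π(i+1)) is a uniformly random ordered pair of distinct values from {1, …, 191}; by symmetry P[π(i) > π(i+1)] = 1/2.
By linearity: E[X] = 190 · (1/2) = (191 − 1) · (1/2) = 95 ≈ 95.0000.

E[X] = 95 = 95.0000.


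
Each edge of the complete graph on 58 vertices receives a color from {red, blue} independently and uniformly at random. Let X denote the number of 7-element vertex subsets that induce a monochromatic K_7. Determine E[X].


Let X = Σ_S X_S over the C(58, 7) = 300674088 subsets S of size 7, where X_S = 1 if the K_7 on S is monochromatic.
For a fixed S, the K_7 on S has C(7, 2) = 21 edges. P[all 21 edges red] = (1/2)^21, and likewise for blue, so P[monochromatic] = 2·(1/2)^21 = 2^{1 − 21} = 1/1048576.
By linearity: E[X] = C(58, 7) · 2^{1 − 21} = 300674088 · 1/1048576 = 37584261/131072.
Numerically: E[X] ≈ 286.745155.

E[X] = C(58,7)·2^(1−C(7,2)) = 37584261/131072 ≈ 286.745155.


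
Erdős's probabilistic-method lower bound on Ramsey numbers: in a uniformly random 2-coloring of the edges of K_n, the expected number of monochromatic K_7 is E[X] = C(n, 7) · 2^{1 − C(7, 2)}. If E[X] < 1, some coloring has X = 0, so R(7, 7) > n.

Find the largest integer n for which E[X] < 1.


We need C(n, 7) · 2^{1 − 21} < 1, i.e. C(n, 7) < 2^{21 − 1} = 1048576.
Check values of n near the boundary:
  n = 23: C(23, 7) = 245157; 245157 < 1048576? YES
  n = 24: C(24, 7) = 346104; 346104 < 1048576? YES
  n = 25: C(25, 7) = 480700; 480700 < 1048576? YES
  n = 26: C(26, 7) = 657800; 657800 < 1048576? YES
  n = 27: C(27, 7) = 888030; 888030 < 1048576? YES
  n = 28: C(28, 7) = 1184040; 1184040 < 1048576? NO
  n = 29: C(29, 7) = 1560780; 1560780 < 1048576? NO
The largest n with C(n, 7) < 1048576 is n = 27 (where E[X] = 444015/524288 ≈ 0.846891). Hence R(7, 7) > 27, i.e. R(7, 7) ≥ 28.

Largest n = 27; hence R(7, 7) > 27.


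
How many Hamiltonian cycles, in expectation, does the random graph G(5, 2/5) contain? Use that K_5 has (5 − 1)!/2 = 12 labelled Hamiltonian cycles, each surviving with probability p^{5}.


K_5 has (5 − 1)!/2 = 12 labelled Hamiltonian cycles.
For each such Hamiltonian cycle H, let X_H = 1 if all 5 edges of H are present in G. Then P[X_H = 1] = p^{5} = (2/5)^{5} = 32/3125.
By linearity of expectation: E[X] = Σ_H E[X_H] = 12 · p^{5} = 12 · 32/3125 = 384/3125.
Numerically: E[X] ≈ 0.12288.

E[X] = 12 · (2/5)^{5} = 384/3125 ≈ 0.12288.


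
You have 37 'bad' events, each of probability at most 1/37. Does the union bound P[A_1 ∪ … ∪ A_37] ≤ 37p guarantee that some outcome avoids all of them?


Union bound: P[∪_{i=1}^{37} A_i] ≤ Σ_i P[A_i] ≤ 37·p = 37·(1/37) = 1.
Numerically: 1 ≈ 1.000.
Is 1 < 1? NO.
Since the bound 1 is ≥ 1, the union bound is uninformative here; it does NOT by itself certify existence.

37·p = 1 ≈ 1.000; existence NOT certified by the union bound.


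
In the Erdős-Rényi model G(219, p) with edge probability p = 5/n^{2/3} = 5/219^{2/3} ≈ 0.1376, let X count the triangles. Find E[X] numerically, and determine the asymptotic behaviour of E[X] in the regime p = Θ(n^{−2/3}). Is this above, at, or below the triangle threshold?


Number of potential triangles: C(219, 3) = 1726669.
Each occurs with probability p³ ≈ (0.1376)³ ≈ 2.606284e-03.
By linearity: E[X] = C(219, 3)·p³ ≈ 1726669 · 2.606284e-03 ≈ 4500.1903.
Since α = 2/3 < 1, p = c/n^{2/3} ≫ 1/n is above the triangle threshold p ~ 1/n. Asymptotically E[X] ~ (c³/6)·n^{3(1−α)} = (5³/6)·n^{1} → ∞; triangles are abundant w.h.p.

E[X] ≈ 4500.1903; in regime p = Θ(1/n^{2/3}) E[X] diverges (above the triangle threshold p ~ 1/n).


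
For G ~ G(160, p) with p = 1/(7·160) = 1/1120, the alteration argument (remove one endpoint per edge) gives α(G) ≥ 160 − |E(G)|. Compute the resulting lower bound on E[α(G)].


E[|E(G)|] = C(160, 2)·p = 12720 · (1/1120) = 159/14.
E[α(G)] ≥ n − E[|E(G)|] = 160 − 159/14 = 2081/14.
Numerically: ≈ 148.6429.
(This is only a lower bound; the true E[α(G)] may be larger.)

E[α(G)] ≥ 2081/14 ≈ 148.6429.


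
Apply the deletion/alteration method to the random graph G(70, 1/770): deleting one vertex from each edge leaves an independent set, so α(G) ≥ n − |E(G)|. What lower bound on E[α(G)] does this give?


E[|E(G)|] = C(70, 2)·p = 2415 · (1/770) = 69/22.
E[α(G)] ≥ n − E[|E(G)|] = 70 − 69/22 = 1471/22.
Numerically: ≈ 66.863636.
(This is only a lower bound; the true E[α(G)] may be larger.)

E[α(G)] ≥ 1471/22 ≈ 66.863636.


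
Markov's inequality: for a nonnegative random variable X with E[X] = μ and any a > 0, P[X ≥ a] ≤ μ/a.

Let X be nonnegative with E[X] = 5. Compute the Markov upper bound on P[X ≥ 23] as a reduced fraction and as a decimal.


μ = E[X] = 5, a = 23.
Markov: P[X ≥ 23] ≤ μ/a = (5)/23 = 5/23.
Numerically: ≈ 0.217.
(Since a = 23 > μ = 5.000, the bound 5/23 is < 1 and informative.)

P[X ≥ 23] ≤ 5/23 ≈ 0.217.


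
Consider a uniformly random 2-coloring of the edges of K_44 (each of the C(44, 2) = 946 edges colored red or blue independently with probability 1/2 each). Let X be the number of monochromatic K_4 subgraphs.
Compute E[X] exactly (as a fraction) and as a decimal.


Let X = Σ_S X_S over the C(44, 4) = 135751 subsets S of size 4, where X_S = 1 if the K_4 on S is monochromatic.
For a fixed S, the K_4 on S has C(4, 2) = 6 edges. P[all 6 edges red] = (1/2)^6, and likewise for blue, so P[monochromatic] = 2·(1/2)^6 = 2^{1 − 6} = 1/32.
By linearity: E[X] = C(44, 4) · 2^{1 − 6} = 135751 · 1/32 = 135751/32.
Numerically: E[X] ≈ 4242.21875.

E[X] = C(44,4)·2^(1−C(4,2)) = 135751/32 ≈ 4242.21875.


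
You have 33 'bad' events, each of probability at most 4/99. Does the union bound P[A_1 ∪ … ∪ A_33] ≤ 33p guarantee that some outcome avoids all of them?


Union bound: P[∪_{i=1}^{33} A_i] ≤ Σ_i P[A_i] ≤ 33·p = 33·(4/99) = 4/3.
Numerically: 4/3 ≈ 1.3333333.
Is 4/3 < 1? NO.
Since the bound 4/3 is ≥ 1, the union bound is uninformative here; it does NOT by itself certify existence.

33·p = 4/3 ≈ 1.3333333; existence NOT certified by the union bound.


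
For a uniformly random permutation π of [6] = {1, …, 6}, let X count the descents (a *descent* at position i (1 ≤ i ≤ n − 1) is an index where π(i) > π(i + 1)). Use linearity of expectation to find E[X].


Write X = Σ X_I over i = 1, …, 5, with X_I the indicator of one descent.
There are 5 indicators.
For each fixed i, the pair (π(i), π(i+1)) is a uniformly random ordered pair of distinct values from {1, …, 6}; by symmetry P[π(i) > π(i+1)] = 1/2.
By linearity: E[X] = 5 · (1/2) = (6 − 1) · (1/2) = 5/2 ≈ 2.50000.

E[X] = 5/2 = 2.50000.


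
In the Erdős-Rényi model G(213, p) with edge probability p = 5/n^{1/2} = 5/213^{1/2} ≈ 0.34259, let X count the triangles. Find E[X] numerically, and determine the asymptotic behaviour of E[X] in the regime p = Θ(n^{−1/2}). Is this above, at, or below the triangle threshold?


Number of potential triangles: C(213, 3) = 1587986.
Each occurs with probability p³ ≈ (0.34259)³ ≈ 4.0210605e-02.
By linearity: E[X] = C(213, 3)·p³ ≈ 1587986 · 4.0210605e-02 ≈ 63853.87785.
Since α = 1/2 < 1, p = c/n^{1/2} ≫ 1/n is above the triangle threshold p ~ 1/n. Asymptotically E[X] ~ (c³/6)·n^{3(1−α)} = (5³/6)·n^{1.5} → ∞; triangles are abundant w.h.p.

E[X] ≈ 63853.87785; in regime p = Θ(1/n^{1/2}) E[X] diverges (above the triangle threshold p ~ 1/n).


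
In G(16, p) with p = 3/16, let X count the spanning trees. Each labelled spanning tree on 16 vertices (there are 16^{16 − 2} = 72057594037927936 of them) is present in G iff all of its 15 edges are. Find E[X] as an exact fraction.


K_16 has 16^{16 − 2} = 72057594037927936 labelled spanning trees.
For each such spanning tree H, let X_H = 1 if all 15 edges of H are present in G. Then P[X_H = 1] = p^{15} = (3/16)^{15} = 14348907/1152921504606846976.
Summing the indicators: E[X] = Σ_H E[X_H] = 72057594037927936 · p^{15} = 72057594037927936 · 14348907/1152921504606846976 = 14348907/16.
Numerically: E[X] ≈ 8.9681e+05.

E[X] = 72057594037927936 · (3/16)^{15} = 14348907/16 ≈ 8.9681e+05.


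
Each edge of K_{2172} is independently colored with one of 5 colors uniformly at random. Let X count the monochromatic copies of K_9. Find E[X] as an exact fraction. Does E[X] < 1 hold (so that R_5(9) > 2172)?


E[X] = C(2172, 9) · 5^{1 − 36} = 2915866900084148060642020 · 5^{−35} = 2915866900084148060642020/2910383045673370361328125.
As a reduced fraction: E[X] = 583173380016829612128404/582076609134674072265625 ≈ 1.00188.
Is E[X] < 1? NO.
Since E[X] ≥ 1, the first-moment bound is inconclusive at n = 2172; it does NOT by itself certify R_5(9) > 2172.

E[X] = 583173380016829612128404/582076609134674072265625 ≈ 1.00188; E[X] ≥ 1; first-moment method inconclusive here.


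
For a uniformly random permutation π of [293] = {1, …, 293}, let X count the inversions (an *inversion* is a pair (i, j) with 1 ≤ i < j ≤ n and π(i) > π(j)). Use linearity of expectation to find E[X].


Write X = Σ X_I over the C(293, 2) = 42778 pairs i < j, with X_I the indicator of one inversion.
There are 42778 indicators.
For each fixed pair i < j, the values π(i) and π(j) are two distinct elements of {1, …, 293} in uniformly random order; by symmetry P[π(i) > π(j)] = 1/2.
By linearity: E[X] = 42778 · (1/2) = C(293, 2) · (1/2) = 42778/2 = 21389 ≈ 21389.000.

E[X] = 21389 = 21389.000.


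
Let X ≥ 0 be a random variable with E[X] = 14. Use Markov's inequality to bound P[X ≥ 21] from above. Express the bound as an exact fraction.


μ = E[X] = 14, a = 21.
Markov: P[X ≥ 21] ≤ μ/a = (14)/21 = 2/3.
Numerically: ≈ 0.666667.
(Since a = 21 > μ = 14.000000, the bound 2/3 is < 1 and informative.)

P[X ≥ 21] ≤ 2/3 ≈ 0.666667.


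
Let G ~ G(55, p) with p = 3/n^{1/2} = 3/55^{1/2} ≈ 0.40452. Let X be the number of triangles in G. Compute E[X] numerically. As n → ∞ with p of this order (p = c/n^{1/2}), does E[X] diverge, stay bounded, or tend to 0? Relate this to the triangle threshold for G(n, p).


Number of potential triangles: C(55, 3) = 26235.
Each occurs with probability p³ ≈ (0.40452)³ ≈ 6.61941683e-02.
By linearity: E[X] = C(55, 3)·p³ ≈ 26235 · 6.61941683e-02 ≈ 1736.604006.
Since α = 1/2 < 1, p = c/n^{1/2} ≫ 1/n is above the triangle threshold p ~ 1/n. Asymptotically E[X] ~ (c³/6)·n^{3(1−α)} = (3³/6)·n^{1.5} → ∞; triangles are abundant w.h.p.

E[X] ≈ 1736.604006; in regime p = Θ(1/n^{1/2}) E[X] diverges (above the triangle threshold p ~ 1/n).


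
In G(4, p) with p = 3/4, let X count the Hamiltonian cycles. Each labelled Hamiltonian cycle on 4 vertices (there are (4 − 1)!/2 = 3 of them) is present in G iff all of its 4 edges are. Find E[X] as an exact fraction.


K_4 has (4 − 1)!/2 = 3 labelled Hamiltonian cycles.
For each such Hamiltonian cycle H, let X_H = 1 if all 4 edges of H are present in G. Then P[X_H = 1] = p^{4} = (3/4)^{4} = 81/256.
By linearity: E[X] = Σ_H E[X_H] = 3 · p^{4} = 3 · 81/256 = 243/256.
Numerically: E[X] ≈ 0.949219.

E[X] = 3 · (3/4)^{4} = 243/256 ≈ 0.949219.


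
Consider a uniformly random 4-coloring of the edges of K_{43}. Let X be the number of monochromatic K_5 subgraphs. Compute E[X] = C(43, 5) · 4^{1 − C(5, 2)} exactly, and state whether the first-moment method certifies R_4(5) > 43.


E[X] = C(43, 5) · 4^{1 − 10} = 962598 · 4^{−9} = 962598/262144.
As a reduced fraction: E[X] = 481299/131072 ≈ 3.6720.
Is E[X] < 1? NO.
Since E[X] ≥ 1, the first-moment bound is inconclusive at n = 43; it does NOT by itself certify R_4(5) > 43.

E[X] = 481299/131072 ≈ 3.6720; E[X] ≥ 1; first-moment method inconclusive here.


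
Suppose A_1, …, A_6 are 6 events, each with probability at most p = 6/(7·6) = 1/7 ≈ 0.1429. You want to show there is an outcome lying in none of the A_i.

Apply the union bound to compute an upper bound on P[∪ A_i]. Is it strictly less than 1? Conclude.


Union bound: P[∪_{i=1}^{6} A_i] ≤ Σ_i P[A_i] ≤ 6·p = 6·(1/7) = 6/7.
Numerically: 6/7 ≈ 0.8571.
Is 6/7 < 1? YES.
Since P[∪ A_i] ≤ 6/7 < 1, the complement has P[∩ A_i^c] ≥ 1 − 6/7 = 1/7 > 0, so some outcome avoids every A_i.

6·p = 6/7 ≈ 0.8571; existence CERTIFIED by the union bound.


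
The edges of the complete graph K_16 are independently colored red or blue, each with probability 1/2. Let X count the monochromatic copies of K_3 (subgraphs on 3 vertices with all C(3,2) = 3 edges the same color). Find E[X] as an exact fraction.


Let X = Σ_S X_S over the C(16, 3) = 560 subsets S of size 3, where X_S = 1 if the K_3 on S is monochromatic.
For a fixed S, the K_3 on S has C(3, 2) = 3 edges. P[all 3 edges red] = (1/2)^3, and likewise for blue, so P[monochromatic] = 2·(1/2)^3 = 2^{1 − 3} = 1/4.
Summing: E[X] = C(16, 3) · 2^{1 − 3} = 560 · 1/4 = 140.
Numerically: E[X] ≈ 140.0000.

E[X] = C(16,3)·2^(1−C(3,2)) = 140 ≈ 140.0000.


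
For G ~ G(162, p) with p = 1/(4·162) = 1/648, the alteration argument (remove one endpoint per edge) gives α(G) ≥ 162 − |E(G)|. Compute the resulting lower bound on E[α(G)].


E[|E(G)|] = C(162, 2)·p = 13041 · (1/648) = 161/8.
E[α(G)] ≥ n − E[|E(G)|] = 162 − 161/8 = 1135/8.
Numerically: ≈ 141.8750.
(This is only a lower bound; the true E[α(G)] may be larger.)

E[α(G)] ≥ 1135/8 ≈ 141.8750.


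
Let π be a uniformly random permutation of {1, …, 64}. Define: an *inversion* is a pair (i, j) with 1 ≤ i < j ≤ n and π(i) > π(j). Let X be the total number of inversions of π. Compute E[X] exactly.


Write X = Σ X_I over the C(64, 2) = 2016 pairs i < j, with X_I the indicator of one inversion.
There are 2016 indicators.
For each fixed pair i < j, the values π(i) and π(j) are two distinct elements of {1, …, 64} in uniformly random order; by symmetry P[π(i) > π(j)] = 1/2.
By linearity: E[X] = 2016 · (1/2) = C(64, 2) · (1/2) = 2016/2 = 1008 ≈ 1008.000000.

E[X] = 1008 = 1008.000000.


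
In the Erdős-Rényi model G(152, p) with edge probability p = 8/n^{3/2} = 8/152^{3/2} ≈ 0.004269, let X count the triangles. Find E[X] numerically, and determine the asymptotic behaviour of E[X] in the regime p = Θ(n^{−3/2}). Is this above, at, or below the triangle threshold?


Number of potential triangles: C(152, 3) = 573800.
Each occurs with probability p³ ≈ (0.004269)³ ≈ 7.7798964e-08.
By linearity: E[X] = C(152, 3)·p³ ≈ 573800 · 7.7798964e-08 ≈ 0.04464.
Since α = 3/2 > 1, p = c/n^{3/2} = o(1/n) is below the triangle threshold p ~ 1/n. Asymptotically E[X] ~ (c³/6)·n^{3(1−α)} = (8³/6)·n^{-1.5} → 0, so by Markov's inequality G has no triangles w.h.p.

E[X] ≈ 0.04464; in regime p = Θ(1/n^{3/2}) E[X] tends to 0 (below the triangle threshold p ~ 1/n).


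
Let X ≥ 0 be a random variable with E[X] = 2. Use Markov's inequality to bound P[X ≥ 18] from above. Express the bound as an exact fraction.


μ = E[X] = 2, a = 18.
Markov: P[X ≥ 18] ≤ μ/a = (2)/18 = 1/9.
Numerically: ≈ 0.11111.
(Since a = 18 > μ = 2.00000, the bound 1/9 is < 1 and informative.)

P[X ≥ 18] ≤ 1/9 ≈ 0.11111.


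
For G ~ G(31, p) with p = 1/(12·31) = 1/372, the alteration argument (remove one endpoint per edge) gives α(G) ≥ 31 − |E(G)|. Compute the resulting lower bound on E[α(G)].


E[|E(G)|] = C(31, 2)·p = 465 · (1/372) = 5/4.
E[α(G)] ≥ n − E[|E(G)|] = 31 − 5/4 = 119/4.
Numerically: ≈ 29.7500.
(This is only a lower bound; the true E[α(G)] may be larger.)

E[α(G)] ≥ 119/4 ≈ 29.7500.


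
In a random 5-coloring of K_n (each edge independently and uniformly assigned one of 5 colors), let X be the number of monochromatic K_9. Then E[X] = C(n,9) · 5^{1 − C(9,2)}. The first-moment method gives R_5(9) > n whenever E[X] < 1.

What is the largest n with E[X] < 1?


We need C(n, 9) · 5^{1 − 36} < 1, i.e. C(n, 9) < 5^{36 − 1} = 2910383045673370361328125.
Check values of n near the boundary:
  n = 2168: C(2168, 9) = 2867804175977929537095120; 2867804175977929537095120 < 2910383045673370361328125? YES
  n = 2169: C(2169, 9) = 2879753360044504243499683; 2879753360044504243499683 < 2910383045673370361328125? YES
  n = 2170: C(2170, 9) = 2891746779868845075610510; 2891746779868845075610510 < 2910383045673370361328125? YES
  n = 2171: C(2171, 9) = 2903784578674959601827205; 2903784578674959601827205 < 2910383045673370361328125? YES
  n = 2172: C(2172, 9) = 2915866900084148060642020; 2915866900084148060642020 < 2910383045673370361328125? NO
  n = 2173: C(2173, 9) = 2927993888115921319674265; 2927993888115921319674265 < 2910383045673370361328125? NO
The largest n with C(n, 9) < 2910383045673370361328125 is n = 2171 (where E[X] = 580756915734991920365441/582076609134674072265625 ≈ 0.9977328). Hence R_5(9) > 2171, i.e. R_5(9) ≥ 2172.

Largest n = 2171; hence R_5(9) > 2171.


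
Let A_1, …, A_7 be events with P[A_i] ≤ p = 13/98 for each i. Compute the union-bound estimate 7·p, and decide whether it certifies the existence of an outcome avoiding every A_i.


Union bound: P[∪_{i=1}^{7} A_i] ≤ Σ_i P[A_i] ≤ 7·p = 7·(13/98) = 13/14.
Numerically: 13/14 ≈ 0.9285714.
Is 13/14 < 1? YES.
Since P[∪ A_i] ≤ 13/14 < 1, the complement has P[∩ A_i^c] ≥ 1 − 13/14 = 1/14 > 0, so some outcome avoids every A_i.

7·p = 13/14 ≈ 0.9285714; existence CERTIFIED by the union bound.


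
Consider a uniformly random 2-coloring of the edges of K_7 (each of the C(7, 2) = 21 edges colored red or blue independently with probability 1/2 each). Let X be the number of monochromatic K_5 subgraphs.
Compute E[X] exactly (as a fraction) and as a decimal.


Let X = Σ_S X_S over the C(7, 5) = 21 subsets S of size 5, where X_S = 1 if the K_5 on S is monochromatic.
For a fixed S, the K_5 on S has C(5, 2) = 10 edges. P[all 10 edges red] = (1/2)^10, and likewise for blue, so P[monochromatic] = 2·(1/2)^10 = 2^{1 − 10} = 1/512.
By linearity of expectation: E[X] = C(7, 5) · 2^{1 − 10} = 21 · 1/512 = 21/512.
Numerically: E[X] ≈ 0.04102.

E[X] = C(7,5)·2^(1−C(5,2)) = 21/512 ≈ 0.04102.


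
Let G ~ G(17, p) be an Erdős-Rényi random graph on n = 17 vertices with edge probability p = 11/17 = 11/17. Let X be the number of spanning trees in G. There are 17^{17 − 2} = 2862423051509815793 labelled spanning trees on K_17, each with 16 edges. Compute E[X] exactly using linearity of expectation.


K_17 has 17^{17 − 2} = 2862423051509815793 labelled spanning trees.
For each such spanning tree H, let X_H = 1 if all 16 edges of H are present in G. Then P[X_H = 1] = p^{16} = (11/17)^{16} = 45949729863572161/48661191875666868481.
By linearity: E[X] = Σ_H E[X_H] = 2862423051509815793 · p^{16} = 2862423051509815793 · 45949729863572161/48661191875666868481 = 45949729863572161/17.
Numerically: E[X] ≈ 2.703e+15.

E[X] = 2862423051509815793 · (11/17)^{16} = 45949729863572161/17 ≈ 2.703e+15.


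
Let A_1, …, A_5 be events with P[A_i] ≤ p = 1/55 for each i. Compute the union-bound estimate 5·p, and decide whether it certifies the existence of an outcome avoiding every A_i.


Union bound: P[∪_{i=1}^{5} A_i] ≤ Σ_i P[A_i] ≤ 5·p = 5·(1/55) = 1/11.
Numerically: 1/11 ≈ 0.090909.
Is 1/11 < 1? YES.
Since P[∪ A_i] ≤ 1/11 < 1, the complement has P[∩ A_i^c] ≥ 1 − 1/11 = 10/11 > 0, so some outcome avoids every A_i.

5·p = 1/11 ≈ 0.090909; existence CERTIFIED by the union bound.


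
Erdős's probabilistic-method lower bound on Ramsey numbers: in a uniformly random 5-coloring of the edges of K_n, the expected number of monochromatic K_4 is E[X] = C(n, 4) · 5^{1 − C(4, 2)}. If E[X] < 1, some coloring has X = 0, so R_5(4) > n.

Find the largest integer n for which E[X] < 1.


We need C(n, 4) · 5^{1 − 6} < 1, i.e. C(n, 4) < 5^{6 − 1} = 3125.
Check values of n near the boundary:
  n = 13: C(13, 4) = 715; 715 < 3125? YES
  n = 14: C(14, 4) = 1001; 1001 < 3125? YES
  n = 15: C(15, 4) = 1365; 1365 < 3125? YES
  n = 16: C(16, 4) = 1820; 1820 < 3125? YES
  n = 17: C(17, 4) = 2380; 2380 < 3125? YES
  n = 18: C(18, 4) = 3060; 3060 < 3125? YES
  n = 19: C(19, 4) = 3876; 3876 < 3125? NO
  n = 20: C(20, 4) = 4845; 4845 < 3125? NO
The largest n with C(n, 4) < 3125 is n = 18 (where E[X] = 612/625 ≈ 0.979200). Hence R_5(4) > 18, i.e. R_5(4) ≥ 19.

Largest n = 18; hence R_5(4) > 18.


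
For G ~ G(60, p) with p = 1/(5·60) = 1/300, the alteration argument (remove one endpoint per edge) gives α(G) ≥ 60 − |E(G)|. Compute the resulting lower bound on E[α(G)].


E[|E(G)|] = C(60, 2)·p = 1770 · (1/300) = 59/10.
E[α(G)] ≥ n − E[|E(G)|] = 60 − 59/10 = 541/10.
Numerically: ≈ 54.1000.
(This is only a lower bound; the true E[α(G)] may be larger.)

E[α(G)] ≥ 541/10 ≈ 54.1000.


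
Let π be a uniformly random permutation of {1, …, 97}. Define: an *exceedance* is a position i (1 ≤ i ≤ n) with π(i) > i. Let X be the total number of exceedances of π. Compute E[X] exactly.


Write X = Σ_{i=1}^{97} X_i, where X_i = 1_{π(i) > i}.
For each fixed i, π(i) is uniform over {1, …, 97} (marginal of a uniform permutation), so P[π(i) > i] = (n − i)/n. Summing: Σ_{i=1}^{97} (n − i)/n = (0 + 1 + … + 96)/97 = 97(97 − 1)/(2·97) = (97 − 1)/2.
Hence E[X] = Σ_{i=1}^{97} (97 − i)/97 = 48 ≈ 48.000.

E[X] = 48 = 48.000.
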